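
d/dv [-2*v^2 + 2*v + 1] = 2 - 4*v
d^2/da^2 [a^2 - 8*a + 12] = 2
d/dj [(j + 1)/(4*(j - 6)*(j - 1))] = (-j^2 - 2*j + 13)/(4*(j^4 - 14*j^3 + 61*j^2 - 84*j + 36))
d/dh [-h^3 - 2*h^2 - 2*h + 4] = -3*h^2 - 4*h - 2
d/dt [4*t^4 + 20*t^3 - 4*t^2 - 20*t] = 16*t^3 + 60*t^2 - 8*t - 20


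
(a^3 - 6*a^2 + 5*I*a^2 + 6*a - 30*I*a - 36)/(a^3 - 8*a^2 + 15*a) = (a^3 + a^2*(-6 + 5*I) + 6*a*(1 - 5*I) - 36)/(a*(a^2 - 8*a + 15))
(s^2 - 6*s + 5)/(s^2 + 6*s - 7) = (s - 5)/(s + 7)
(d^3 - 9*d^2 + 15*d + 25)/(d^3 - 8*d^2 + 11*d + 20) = (d - 5)/(d - 4)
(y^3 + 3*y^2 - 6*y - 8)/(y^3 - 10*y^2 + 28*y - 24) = (y^2 + 5*y + 4)/(y^2 - 8*y + 12)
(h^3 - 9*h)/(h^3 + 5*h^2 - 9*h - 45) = h/(h + 5)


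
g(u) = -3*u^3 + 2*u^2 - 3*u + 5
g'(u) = -9*u^2 + 4*u - 3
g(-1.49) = 23.83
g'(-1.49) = -28.94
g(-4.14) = 264.57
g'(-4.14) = -173.82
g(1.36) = -2.93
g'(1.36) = -14.21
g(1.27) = -1.73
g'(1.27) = -12.44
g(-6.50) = 932.88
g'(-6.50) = -409.25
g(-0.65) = 8.62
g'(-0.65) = -9.40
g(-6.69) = 1012.84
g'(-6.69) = -432.56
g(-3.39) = 155.03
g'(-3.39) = -119.99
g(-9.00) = 2381.00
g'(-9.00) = -768.00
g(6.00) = -589.00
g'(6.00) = -303.00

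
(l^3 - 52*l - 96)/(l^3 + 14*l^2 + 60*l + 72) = (l - 8)/(l + 6)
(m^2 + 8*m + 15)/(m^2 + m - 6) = (m + 5)/(m - 2)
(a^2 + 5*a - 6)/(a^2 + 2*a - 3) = (a + 6)/(a + 3)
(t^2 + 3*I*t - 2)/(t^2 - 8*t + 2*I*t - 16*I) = (t + I)/(t - 8)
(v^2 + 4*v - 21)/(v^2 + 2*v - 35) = (v - 3)/(v - 5)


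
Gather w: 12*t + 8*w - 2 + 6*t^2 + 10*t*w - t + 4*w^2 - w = 6*t^2 + 11*t + 4*w^2 + w*(10*t + 7) - 2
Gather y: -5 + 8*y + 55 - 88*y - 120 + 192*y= 112*y - 70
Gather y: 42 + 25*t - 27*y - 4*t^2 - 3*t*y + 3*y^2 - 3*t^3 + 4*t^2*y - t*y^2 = -3*t^3 - 4*t^2 + 25*t + y^2*(3 - t) + y*(4*t^2 - 3*t - 27) + 42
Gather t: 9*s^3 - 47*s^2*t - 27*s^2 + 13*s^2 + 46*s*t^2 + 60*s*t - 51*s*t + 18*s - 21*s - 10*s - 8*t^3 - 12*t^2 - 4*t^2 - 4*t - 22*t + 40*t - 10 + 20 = 9*s^3 - 14*s^2 - 13*s - 8*t^3 + t^2*(46*s - 16) + t*(-47*s^2 + 9*s + 14) + 10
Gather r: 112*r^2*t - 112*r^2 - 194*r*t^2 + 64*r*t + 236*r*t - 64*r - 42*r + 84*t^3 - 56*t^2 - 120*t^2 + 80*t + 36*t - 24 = r^2*(112*t - 112) + r*(-194*t^2 + 300*t - 106) + 84*t^3 - 176*t^2 + 116*t - 24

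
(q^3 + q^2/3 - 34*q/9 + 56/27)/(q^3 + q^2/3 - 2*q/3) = (q^2 + q - 28/9)/(q*(q + 1))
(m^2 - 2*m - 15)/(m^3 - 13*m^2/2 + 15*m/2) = 2*(m + 3)/(m*(2*m - 3))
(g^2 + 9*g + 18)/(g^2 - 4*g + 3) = (g^2 + 9*g + 18)/(g^2 - 4*g + 3)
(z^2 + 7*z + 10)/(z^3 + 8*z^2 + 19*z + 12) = (z^2 + 7*z + 10)/(z^3 + 8*z^2 + 19*z + 12)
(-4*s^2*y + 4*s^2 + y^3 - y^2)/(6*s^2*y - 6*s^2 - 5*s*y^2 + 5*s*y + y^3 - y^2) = (2*s + y)/(-3*s + y)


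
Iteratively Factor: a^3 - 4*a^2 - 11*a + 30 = (a - 2)*(a^2 - 2*a - 15) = (a - 5)*(a - 2)*(a + 3)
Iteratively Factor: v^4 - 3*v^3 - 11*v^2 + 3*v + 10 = (v + 2)*(v^3 - 5*v^2 - v + 5) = (v - 5)*(v + 2)*(v^2 - 1) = (v - 5)*(v - 1)*(v + 2)*(v + 1)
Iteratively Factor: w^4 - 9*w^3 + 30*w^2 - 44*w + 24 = (w - 2)*(w^3 - 7*w^2 + 16*w - 12) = (w - 2)^2*(w^2 - 5*w + 6) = (w - 3)*(w - 2)^2*(w - 2)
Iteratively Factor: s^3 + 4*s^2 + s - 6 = (s - 1)*(s^2 + 5*s + 6) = (s - 1)*(s + 2)*(s + 3)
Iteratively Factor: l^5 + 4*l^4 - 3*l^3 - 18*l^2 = (l - 2)*(l^4 + 6*l^3 + 9*l^2) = l*(l - 2)*(l^3 + 6*l^2 + 9*l) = l*(l - 2)*(l + 3)*(l^2 + 3*l) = l^2*(l - 2)*(l + 3)*(l + 3)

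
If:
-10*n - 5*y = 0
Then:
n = -y/2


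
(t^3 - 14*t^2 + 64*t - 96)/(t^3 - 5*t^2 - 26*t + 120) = (t - 4)/(t + 5)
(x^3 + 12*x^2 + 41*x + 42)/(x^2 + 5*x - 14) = (x^2 + 5*x + 6)/(x - 2)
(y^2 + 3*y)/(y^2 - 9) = y/(y - 3)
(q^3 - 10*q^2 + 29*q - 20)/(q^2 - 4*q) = q - 6 + 5/q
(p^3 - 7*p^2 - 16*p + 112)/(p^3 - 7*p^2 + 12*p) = (p^2 - 3*p - 28)/(p*(p - 3))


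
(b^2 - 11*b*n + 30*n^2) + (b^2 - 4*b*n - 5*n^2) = 2*b^2 - 15*b*n + 25*n^2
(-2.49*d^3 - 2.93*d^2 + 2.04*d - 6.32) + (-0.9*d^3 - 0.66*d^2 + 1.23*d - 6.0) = -3.39*d^3 - 3.59*d^2 + 3.27*d - 12.32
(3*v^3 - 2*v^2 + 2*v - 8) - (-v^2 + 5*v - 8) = 3*v^3 - v^2 - 3*v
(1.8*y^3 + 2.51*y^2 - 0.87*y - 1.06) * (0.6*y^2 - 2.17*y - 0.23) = 1.08*y^5 - 2.4*y^4 - 6.3827*y^3 + 0.6746*y^2 + 2.5003*y + 0.2438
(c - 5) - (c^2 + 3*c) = -c^2 - 2*c - 5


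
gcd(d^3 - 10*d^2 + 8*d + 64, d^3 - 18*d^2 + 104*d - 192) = d^2 - 12*d + 32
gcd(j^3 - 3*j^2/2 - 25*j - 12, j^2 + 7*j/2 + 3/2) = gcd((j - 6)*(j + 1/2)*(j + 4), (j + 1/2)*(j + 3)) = j + 1/2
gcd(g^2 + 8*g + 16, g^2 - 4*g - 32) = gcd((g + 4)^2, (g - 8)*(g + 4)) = g + 4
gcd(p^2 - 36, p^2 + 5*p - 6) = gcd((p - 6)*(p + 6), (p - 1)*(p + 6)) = p + 6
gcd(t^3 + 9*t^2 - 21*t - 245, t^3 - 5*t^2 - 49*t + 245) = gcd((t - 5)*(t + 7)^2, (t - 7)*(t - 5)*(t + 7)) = t^2 + 2*t - 35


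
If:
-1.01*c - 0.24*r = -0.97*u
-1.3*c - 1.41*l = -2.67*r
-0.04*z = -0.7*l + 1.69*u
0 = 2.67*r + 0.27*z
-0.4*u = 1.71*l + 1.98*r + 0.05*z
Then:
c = 0.00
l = 0.00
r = 0.00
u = 0.00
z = 0.00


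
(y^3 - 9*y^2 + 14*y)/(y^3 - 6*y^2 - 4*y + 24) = y*(y - 7)/(y^2 - 4*y - 12)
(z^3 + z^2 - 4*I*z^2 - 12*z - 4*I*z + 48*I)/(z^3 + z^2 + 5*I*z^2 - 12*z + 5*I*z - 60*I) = (z - 4*I)/(z + 5*I)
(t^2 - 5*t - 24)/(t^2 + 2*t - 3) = (t - 8)/(t - 1)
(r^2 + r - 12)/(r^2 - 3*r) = (r + 4)/r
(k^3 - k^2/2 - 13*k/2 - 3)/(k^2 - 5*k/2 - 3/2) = k + 2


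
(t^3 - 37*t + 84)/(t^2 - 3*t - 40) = (-t^3 + 37*t - 84)/(-t^2 + 3*t + 40)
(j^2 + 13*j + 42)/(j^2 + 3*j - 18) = (j + 7)/(j - 3)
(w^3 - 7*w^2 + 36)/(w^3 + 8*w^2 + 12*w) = (w^2 - 9*w + 18)/(w*(w + 6))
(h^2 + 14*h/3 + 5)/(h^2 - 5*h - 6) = (h^2 + 14*h/3 + 5)/(h^2 - 5*h - 6)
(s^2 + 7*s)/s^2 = (s + 7)/s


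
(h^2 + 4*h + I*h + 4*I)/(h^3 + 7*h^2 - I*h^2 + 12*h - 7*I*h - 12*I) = (h + I)/(h^2 + h*(3 - I) - 3*I)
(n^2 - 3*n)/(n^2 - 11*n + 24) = n/(n - 8)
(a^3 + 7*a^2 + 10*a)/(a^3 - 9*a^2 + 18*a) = (a^2 + 7*a + 10)/(a^2 - 9*a + 18)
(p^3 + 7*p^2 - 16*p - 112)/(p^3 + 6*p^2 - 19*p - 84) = (p + 4)/(p + 3)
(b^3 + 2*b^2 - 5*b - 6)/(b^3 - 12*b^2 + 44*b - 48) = (b^2 + 4*b + 3)/(b^2 - 10*b + 24)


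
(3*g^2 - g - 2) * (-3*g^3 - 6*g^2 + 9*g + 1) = -9*g^5 - 15*g^4 + 39*g^3 + 6*g^2 - 19*g - 2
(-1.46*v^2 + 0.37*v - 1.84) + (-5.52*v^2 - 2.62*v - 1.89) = -6.98*v^2 - 2.25*v - 3.73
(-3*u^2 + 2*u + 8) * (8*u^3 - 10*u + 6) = -24*u^5 + 16*u^4 + 94*u^3 - 38*u^2 - 68*u + 48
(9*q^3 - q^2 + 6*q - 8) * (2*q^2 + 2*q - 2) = 18*q^5 + 16*q^4 - 8*q^3 - 2*q^2 - 28*q + 16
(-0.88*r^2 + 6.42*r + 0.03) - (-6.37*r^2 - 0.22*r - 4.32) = 5.49*r^2 + 6.64*r + 4.35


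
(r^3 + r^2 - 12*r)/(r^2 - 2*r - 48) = r*(-r^2 - r + 12)/(-r^2 + 2*r + 48)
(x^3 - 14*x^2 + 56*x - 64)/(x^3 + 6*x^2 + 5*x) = (x^3 - 14*x^2 + 56*x - 64)/(x*(x^2 + 6*x + 5))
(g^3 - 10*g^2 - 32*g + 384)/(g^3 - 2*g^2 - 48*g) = (g - 8)/g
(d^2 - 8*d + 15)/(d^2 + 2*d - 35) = (d - 3)/(d + 7)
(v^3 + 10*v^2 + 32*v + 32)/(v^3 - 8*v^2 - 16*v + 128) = (v^2 + 6*v + 8)/(v^2 - 12*v + 32)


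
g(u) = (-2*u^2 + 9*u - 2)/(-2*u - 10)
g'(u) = (9 - 4*u)/(-2*u - 10) + 2*(-2*u^2 + 9*u - 2)/(-2*u - 10)^2 = (u^2 + 10*u - 47/2)/(u^2 + 10*u + 25)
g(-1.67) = 3.39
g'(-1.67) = -3.37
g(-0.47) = 0.74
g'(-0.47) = -1.36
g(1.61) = -0.55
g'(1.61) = -0.11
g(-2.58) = 7.96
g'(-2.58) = -7.28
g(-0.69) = 1.06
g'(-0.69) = -1.61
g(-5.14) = -361.07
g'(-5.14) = -2473.49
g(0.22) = 0.01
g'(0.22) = -0.78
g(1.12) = -0.46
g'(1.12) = -0.29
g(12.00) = 5.35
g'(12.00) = 0.83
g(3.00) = -0.44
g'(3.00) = 0.24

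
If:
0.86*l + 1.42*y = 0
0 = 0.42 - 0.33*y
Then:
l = -2.10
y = 1.27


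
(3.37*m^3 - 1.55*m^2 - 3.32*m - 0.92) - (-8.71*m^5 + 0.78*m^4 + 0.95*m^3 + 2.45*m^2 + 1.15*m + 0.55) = 8.71*m^5 - 0.78*m^4 + 2.42*m^3 - 4.0*m^2 - 4.47*m - 1.47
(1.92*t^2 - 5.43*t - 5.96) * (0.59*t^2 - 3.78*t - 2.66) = 1.1328*t^4 - 10.4613*t^3 + 11.9018*t^2 + 36.9726*t + 15.8536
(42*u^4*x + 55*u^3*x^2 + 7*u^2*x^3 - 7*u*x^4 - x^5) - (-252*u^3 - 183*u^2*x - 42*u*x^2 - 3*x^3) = 42*u^4*x + 55*u^3*x^2 + 252*u^3 + 7*u^2*x^3 + 183*u^2*x - 7*u*x^4 + 42*u*x^2 - x^5 + 3*x^3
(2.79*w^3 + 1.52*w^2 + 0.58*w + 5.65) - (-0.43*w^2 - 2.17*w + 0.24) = 2.79*w^3 + 1.95*w^2 + 2.75*w + 5.41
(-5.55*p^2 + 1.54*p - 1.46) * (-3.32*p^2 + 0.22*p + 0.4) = 18.426*p^4 - 6.3338*p^3 + 2.966*p^2 + 0.2948*p - 0.584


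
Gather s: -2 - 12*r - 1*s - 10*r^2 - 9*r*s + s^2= -10*r^2 - 12*r + s^2 + s*(-9*r - 1) - 2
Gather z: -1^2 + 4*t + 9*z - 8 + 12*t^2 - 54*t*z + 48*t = 12*t^2 + 52*t + z*(9 - 54*t) - 9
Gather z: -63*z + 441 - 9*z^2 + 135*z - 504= -9*z^2 + 72*z - 63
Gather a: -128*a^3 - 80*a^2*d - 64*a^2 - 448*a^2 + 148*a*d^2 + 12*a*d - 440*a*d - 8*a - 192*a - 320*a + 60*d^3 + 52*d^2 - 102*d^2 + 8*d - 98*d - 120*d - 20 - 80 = -128*a^3 + a^2*(-80*d - 512) + a*(148*d^2 - 428*d - 520) + 60*d^3 - 50*d^2 - 210*d - 100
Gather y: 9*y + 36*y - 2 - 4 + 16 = 45*y + 10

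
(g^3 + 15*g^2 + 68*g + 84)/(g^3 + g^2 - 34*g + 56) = (g^2 + 8*g + 12)/(g^2 - 6*g + 8)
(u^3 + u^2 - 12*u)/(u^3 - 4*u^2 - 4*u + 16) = u*(u^2 + u - 12)/(u^3 - 4*u^2 - 4*u + 16)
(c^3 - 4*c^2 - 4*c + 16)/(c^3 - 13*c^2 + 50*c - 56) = (c + 2)/(c - 7)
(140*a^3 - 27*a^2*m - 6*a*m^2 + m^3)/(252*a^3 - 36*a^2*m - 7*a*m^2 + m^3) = (20*a^2 - a*m - m^2)/(36*a^2 - m^2)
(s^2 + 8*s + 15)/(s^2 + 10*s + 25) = (s + 3)/(s + 5)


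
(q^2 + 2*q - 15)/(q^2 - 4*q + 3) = (q + 5)/(q - 1)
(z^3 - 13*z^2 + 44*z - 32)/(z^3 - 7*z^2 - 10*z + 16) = (z - 4)/(z + 2)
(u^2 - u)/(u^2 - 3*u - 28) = u*(1 - u)/(-u^2 + 3*u + 28)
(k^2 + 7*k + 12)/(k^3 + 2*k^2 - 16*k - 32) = (k + 3)/(k^2 - 2*k - 8)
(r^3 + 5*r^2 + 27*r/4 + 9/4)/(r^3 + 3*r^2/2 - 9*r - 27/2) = (r + 1/2)/(r - 3)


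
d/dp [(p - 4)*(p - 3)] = 2*p - 7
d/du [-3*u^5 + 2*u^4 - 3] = u^3*(8 - 15*u)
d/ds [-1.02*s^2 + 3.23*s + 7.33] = 3.23 - 2.04*s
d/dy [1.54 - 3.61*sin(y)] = -3.61*cos(y)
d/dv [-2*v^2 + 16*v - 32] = 16 - 4*v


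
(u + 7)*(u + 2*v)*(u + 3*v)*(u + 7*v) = u^4 + 12*u^3*v + 7*u^3 + 41*u^2*v^2 + 84*u^2*v + 42*u*v^3 + 287*u*v^2 + 294*v^3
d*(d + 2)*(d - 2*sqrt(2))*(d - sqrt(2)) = d^4 - 3*sqrt(2)*d^3 + 2*d^3 - 6*sqrt(2)*d^2 + 4*d^2 + 8*d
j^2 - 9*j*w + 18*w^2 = (j - 6*w)*(j - 3*w)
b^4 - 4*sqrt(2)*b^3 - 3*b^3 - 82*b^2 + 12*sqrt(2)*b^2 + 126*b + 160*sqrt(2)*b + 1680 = (b - 8)*(b + 5)*(b - 7*sqrt(2))*(b + 3*sqrt(2))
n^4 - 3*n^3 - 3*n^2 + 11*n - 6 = (n - 3)*(n - 1)^2*(n + 2)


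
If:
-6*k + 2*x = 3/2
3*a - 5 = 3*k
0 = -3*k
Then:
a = 5/3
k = 0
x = 3/4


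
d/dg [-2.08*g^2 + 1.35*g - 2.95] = 1.35 - 4.16*g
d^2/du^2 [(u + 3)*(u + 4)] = 2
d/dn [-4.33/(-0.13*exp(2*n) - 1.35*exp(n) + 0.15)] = (-1.1258*exp(n) - 5.8455)*exp(n)/(0.13*exp(2*n) + 1.35*exp(n) - 0.15)^2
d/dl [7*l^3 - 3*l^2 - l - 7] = 21*l^2 - 6*l - 1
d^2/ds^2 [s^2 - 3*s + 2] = 2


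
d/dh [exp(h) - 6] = exp(h)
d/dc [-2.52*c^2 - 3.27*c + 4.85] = -5.04*c - 3.27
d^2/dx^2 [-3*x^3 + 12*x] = -18*x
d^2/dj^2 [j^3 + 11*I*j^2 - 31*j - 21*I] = 6*j + 22*I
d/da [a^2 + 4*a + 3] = 2*a + 4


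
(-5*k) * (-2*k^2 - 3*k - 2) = 10*k^3 + 15*k^2 + 10*k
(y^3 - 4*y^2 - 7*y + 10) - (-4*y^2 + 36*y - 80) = y^3 - 43*y + 90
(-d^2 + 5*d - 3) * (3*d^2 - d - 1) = -3*d^4 + 16*d^3 - 13*d^2 - 2*d + 3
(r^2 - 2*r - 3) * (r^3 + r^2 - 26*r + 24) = r^5 - r^4 - 31*r^3 + 73*r^2 + 30*r - 72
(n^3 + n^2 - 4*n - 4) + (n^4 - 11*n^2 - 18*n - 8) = n^4 + n^3 - 10*n^2 - 22*n - 12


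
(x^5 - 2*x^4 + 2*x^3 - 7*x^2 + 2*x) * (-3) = -3*x^5 + 6*x^4 - 6*x^3 + 21*x^2 - 6*x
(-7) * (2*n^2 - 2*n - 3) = -14*n^2 + 14*n + 21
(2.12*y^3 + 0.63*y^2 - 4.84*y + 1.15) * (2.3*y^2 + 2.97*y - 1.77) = 4.876*y^5 + 7.7454*y^4 - 13.0133*y^3 - 12.8449*y^2 + 11.9823*y - 2.0355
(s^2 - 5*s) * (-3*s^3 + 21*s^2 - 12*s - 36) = -3*s^5 + 36*s^4 - 117*s^3 + 24*s^2 + 180*s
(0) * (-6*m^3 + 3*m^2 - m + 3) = 0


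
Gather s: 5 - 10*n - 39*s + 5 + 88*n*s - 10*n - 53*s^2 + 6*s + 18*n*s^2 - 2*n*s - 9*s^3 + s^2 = -20*n - 9*s^3 + s^2*(18*n - 52) + s*(86*n - 33) + 10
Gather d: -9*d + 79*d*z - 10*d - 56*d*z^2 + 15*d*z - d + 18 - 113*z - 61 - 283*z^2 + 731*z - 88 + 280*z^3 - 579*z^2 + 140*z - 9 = d*(-56*z^2 + 94*z - 20) + 280*z^3 - 862*z^2 + 758*z - 140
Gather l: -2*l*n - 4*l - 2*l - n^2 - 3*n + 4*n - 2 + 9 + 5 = l*(-2*n - 6) - n^2 + n + 12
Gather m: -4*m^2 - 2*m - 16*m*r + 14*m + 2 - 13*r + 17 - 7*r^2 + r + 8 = -4*m^2 + m*(12 - 16*r) - 7*r^2 - 12*r + 27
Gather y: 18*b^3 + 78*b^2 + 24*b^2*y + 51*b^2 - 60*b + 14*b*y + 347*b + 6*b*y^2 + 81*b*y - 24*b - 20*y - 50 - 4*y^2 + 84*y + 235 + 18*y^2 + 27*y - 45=18*b^3 + 129*b^2 + 263*b + y^2*(6*b + 14) + y*(24*b^2 + 95*b + 91) + 140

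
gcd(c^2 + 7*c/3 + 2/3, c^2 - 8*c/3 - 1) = c + 1/3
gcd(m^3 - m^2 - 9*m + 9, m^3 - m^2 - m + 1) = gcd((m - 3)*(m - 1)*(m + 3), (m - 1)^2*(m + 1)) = m - 1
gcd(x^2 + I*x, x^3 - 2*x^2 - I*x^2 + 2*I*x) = x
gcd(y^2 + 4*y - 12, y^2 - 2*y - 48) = y + 6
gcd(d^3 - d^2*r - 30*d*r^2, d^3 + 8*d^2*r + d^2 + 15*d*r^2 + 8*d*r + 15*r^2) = d + 5*r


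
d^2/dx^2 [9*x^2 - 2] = 18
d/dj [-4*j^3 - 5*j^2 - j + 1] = -12*j^2 - 10*j - 1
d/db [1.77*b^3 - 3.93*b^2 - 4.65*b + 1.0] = 5.31*b^2 - 7.86*b - 4.65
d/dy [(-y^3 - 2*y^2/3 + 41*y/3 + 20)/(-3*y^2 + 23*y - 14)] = (9*y^4 - 138*y^3 + 203*y^2 + 416*y - 1954)/(3*(9*y^4 - 138*y^3 + 613*y^2 - 644*y + 196))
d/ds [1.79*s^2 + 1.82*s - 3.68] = 3.58*s + 1.82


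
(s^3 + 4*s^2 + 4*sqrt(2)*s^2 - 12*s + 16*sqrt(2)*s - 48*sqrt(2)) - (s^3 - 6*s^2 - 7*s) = 4*sqrt(2)*s^2 + 10*s^2 - 5*s + 16*sqrt(2)*s - 48*sqrt(2)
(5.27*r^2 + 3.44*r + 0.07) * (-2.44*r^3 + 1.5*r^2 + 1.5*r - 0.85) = -12.8588*r^5 - 0.4886*r^4 + 12.8942*r^3 + 0.785500000000001*r^2 - 2.819*r - 0.0595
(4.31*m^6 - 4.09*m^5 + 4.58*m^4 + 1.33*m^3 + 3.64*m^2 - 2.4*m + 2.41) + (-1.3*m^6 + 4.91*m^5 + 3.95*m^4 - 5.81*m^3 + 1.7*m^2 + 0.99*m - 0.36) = 3.01*m^6 + 0.82*m^5 + 8.53*m^4 - 4.48*m^3 + 5.34*m^2 - 1.41*m + 2.05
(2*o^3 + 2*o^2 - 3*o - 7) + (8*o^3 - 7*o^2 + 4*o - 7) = 10*o^3 - 5*o^2 + o - 14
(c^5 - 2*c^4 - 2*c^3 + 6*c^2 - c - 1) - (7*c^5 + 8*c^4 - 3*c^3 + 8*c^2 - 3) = -6*c^5 - 10*c^4 + c^3 - 2*c^2 - c + 2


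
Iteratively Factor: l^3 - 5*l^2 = (l)*(l^2 - 5*l) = l*(l - 5)*(l)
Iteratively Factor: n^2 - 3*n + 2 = (n - 1)*(n - 2)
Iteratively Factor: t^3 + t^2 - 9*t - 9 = (t - 3)*(t^2 + 4*t + 3) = (t - 3)*(t + 3)*(t + 1)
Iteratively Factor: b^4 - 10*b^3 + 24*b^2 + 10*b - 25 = (b - 5)*(b^3 - 5*b^2 - b + 5) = (b - 5)^2*(b^2 - 1) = (b - 5)^2*(b + 1)*(b - 1)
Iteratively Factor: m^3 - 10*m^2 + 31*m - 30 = (m - 3)*(m^2 - 7*m + 10) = (m - 3)*(m - 2)*(m - 5)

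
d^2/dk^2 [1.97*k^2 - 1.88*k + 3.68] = 3.94000000000000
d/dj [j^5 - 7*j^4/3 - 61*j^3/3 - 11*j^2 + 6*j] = 5*j^4 - 28*j^3/3 - 61*j^2 - 22*j + 6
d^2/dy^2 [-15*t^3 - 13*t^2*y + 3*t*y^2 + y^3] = 6*t + 6*y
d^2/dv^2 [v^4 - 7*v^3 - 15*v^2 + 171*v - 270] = 12*v^2 - 42*v - 30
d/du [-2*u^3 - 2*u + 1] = -6*u^2 - 2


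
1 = 1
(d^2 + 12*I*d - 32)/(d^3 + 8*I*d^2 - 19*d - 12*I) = (d + 8*I)/(d^2 + 4*I*d - 3)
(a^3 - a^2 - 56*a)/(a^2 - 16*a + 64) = a*(a + 7)/(a - 8)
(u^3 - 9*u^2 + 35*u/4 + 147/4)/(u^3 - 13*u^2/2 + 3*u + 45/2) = (2*u^2 - 21*u + 49)/(2*(u^2 - 8*u + 15))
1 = 1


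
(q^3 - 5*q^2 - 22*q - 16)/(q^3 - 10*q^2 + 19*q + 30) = (q^2 - 6*q - 16)/(q^2 - 11*q + 30)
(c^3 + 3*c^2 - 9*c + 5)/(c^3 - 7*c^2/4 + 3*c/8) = 8*(c^3 + 3*c^2 - 9*c + 5)/(c*(8*c^2 - 14*c + 3))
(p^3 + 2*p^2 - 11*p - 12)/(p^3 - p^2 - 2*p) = (p^2 + p - 12)/(p*(p - 2))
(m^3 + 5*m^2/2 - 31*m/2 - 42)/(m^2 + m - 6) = (m^2 - m/2 - 14)/(m - 2)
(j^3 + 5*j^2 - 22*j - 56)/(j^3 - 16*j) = (j^2 + 9*j + 14)/(j*(j + 4))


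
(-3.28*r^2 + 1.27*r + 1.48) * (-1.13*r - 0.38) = 3.7064*r^3 - 0.1887*r^2 - 2.155*r - 0.5624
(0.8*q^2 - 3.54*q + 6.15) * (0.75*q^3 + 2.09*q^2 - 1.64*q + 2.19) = 0.6*q^5 - 0.983*q^4 - 4.0981*q^3 + 20.4111*q^2 - 17.8386*q + 13.4685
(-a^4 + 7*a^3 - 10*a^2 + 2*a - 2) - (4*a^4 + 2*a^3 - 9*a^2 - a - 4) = -5*a^4 + 5*a^3 - a^2 + 3*a + 2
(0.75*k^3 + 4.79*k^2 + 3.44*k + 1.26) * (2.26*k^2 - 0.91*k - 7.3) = 1.695*k^5 + 10.1429*k^4 - 2.0595*k^3 - 35.2498*k^2 - 26.2586*k - 9.198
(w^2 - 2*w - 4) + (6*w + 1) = w^2 + 4*w - 3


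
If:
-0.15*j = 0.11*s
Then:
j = -0.733333333333333*s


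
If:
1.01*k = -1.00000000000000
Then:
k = -0.99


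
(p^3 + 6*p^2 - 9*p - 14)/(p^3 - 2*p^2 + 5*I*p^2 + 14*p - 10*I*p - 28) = (p^2 + 8*p + 7)/(p^2 + 5*I*p + 14)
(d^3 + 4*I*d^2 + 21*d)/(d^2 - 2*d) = (d^2 + 4*I*d + 21)/(d - 2)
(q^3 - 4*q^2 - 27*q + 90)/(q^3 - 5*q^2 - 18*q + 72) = (q + 5)/(q + 4)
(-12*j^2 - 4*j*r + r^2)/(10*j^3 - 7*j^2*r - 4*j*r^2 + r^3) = (-6*j + r)/(5*j^2 - 6*j*r + r^2)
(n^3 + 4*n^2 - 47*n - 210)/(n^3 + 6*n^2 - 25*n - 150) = (n - 7)/(n - 5)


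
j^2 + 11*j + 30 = (j + 5)*(j + 6)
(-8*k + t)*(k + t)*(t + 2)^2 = -8*k^2*t^2 - 32*k^2*t - 32*k^2 - 7*k*t^3 - 28*k*t^2 - 28*k*t + t^4 + 4*t^3 + 4*t^2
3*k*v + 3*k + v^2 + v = (3*k + v)*(v + 1)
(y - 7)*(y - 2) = y^2 - 9*y + 14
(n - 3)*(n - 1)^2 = n^3 - 5*n^2 + 7*n - 3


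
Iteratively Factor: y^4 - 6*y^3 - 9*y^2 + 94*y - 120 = (y + 4)*(y^3 - 10*y^2 + 31*y - 30) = (y - 2)*(y + 4)*(y^2 - 8*y + 15) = (y - 3)*(y - 2)*(y + 4)*(y - 5)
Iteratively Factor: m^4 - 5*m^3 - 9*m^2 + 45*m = (m - 5)*(m^3 - 9*m) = (m - 5)*(m - 3)*(m^2 + 3*m) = m*(m - 5)*(m - 3)*(m + 3)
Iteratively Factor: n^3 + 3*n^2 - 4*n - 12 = (n - 2)*(n^2 + 5*n + 6) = (n - 2)*(n + 2)*(n + 3)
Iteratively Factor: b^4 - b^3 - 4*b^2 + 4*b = (b - 1)*(b^3 - 4*b) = (b - 1)*(b + 2)*(b^2 - 2*b) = (b - 2)*(b - 1)*(b + 2)*(b)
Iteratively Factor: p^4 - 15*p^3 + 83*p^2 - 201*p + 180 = (p - 5)*(p^3 - 10*p^2 + 33*p - 36) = (p - 5)*(p - 3)*(p^2 - 7*p + 12) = (p - 5)*(p - 4)*(p - 3)*(p - 3)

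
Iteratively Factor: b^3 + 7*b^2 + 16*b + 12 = (b + 2)*(b^2 + 5*b + 6) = (b + 2)*(b + 3)*(b + 2)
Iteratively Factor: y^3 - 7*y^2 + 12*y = (y - 4)*(y^2 - 3*y) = (y - 4)*(y - 3)*(y)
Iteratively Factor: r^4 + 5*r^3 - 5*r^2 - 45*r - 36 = (r - 3)*(r^3 + 8*r^2 + 19*r + 12) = (r - 3)*(r + 1)*(r^2 + 7*r + 12) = (r - 3)*(r + 1)*(r + 4)*(r + 3)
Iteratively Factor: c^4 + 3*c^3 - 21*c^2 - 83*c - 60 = (c - 5)*(c^3 + 8*c^2 + 19*c + 12) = (c - 5)*(c + 3)*(c^2 + 5*c + 4) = (c - 5)*(c + 1)*(c + 3)*(c + 4)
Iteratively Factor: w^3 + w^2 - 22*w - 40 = (w + 2)*(w^2 - w - 20) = (w + 2)*(w + 4)*(w - 5)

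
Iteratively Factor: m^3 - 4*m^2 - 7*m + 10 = (m + 2)*(m^2 - 6*m + 5) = (m - 5)*(m + 2)*(m - 1)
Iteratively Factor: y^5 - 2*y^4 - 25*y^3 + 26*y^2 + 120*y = (y - 3)*(y^4 + y^3 - 22*y^2 - 40*y) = (y - 3)*(y + 4)*(y^3 - 3*y^2 - 10*y) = (y - 5)*(y - 3)*(y + 4)*(y^2 + 2*y) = y*(y - 5)*(y - 3)*(y + 4)*(y + 2)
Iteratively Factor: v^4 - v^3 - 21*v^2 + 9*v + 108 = (v - 4)*(v^3 + 3*v^2 - 9*v - 27) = (v - 4)*(v + 3)*(v^2 - 9) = (v - 4)*(v - 3)*(v + 3)*(v + 3)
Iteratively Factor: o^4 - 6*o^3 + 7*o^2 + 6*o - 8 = (o - 4)*(o^3 - 2*o^2 - o + 2) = (o - 4)*(o - 2)*(o^2 - 1) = (o - 4)*(o - 2)*(o - 1)*(o + 1)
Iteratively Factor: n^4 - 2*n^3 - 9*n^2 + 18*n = (n - 3)*(n^3 + n^2 - 6*n) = n*(n - 3)*(n^2 + n - 6) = n*(n - 3)*(n - 2)*(n + 3)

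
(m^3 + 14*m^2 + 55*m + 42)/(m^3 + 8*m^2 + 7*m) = (m + 6)/m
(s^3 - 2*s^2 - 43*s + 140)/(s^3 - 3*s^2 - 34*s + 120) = (s + 7)/(s + 6)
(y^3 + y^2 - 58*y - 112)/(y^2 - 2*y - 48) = (y^2 + 9*y + 14)/(y + 6)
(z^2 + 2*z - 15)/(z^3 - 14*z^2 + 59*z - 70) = (z^2 + 2*z - 15)/(z^3 - 14*z^2 + 59*z - 70)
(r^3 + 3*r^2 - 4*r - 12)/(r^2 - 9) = (r^2 - 4)/(r - 3)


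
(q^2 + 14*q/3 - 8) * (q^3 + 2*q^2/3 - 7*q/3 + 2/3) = q^5 + 16*q^4/3 - 65*q^3/9 - 140*q^2/9 + 196*q/9 - 16/3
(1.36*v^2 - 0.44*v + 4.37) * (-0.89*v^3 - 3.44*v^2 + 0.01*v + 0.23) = -1.2104*v^5 - 4.2868*v^4 - 2.3621*v^3 - 14.7244*v^2 - 0.0575*v + 1.0051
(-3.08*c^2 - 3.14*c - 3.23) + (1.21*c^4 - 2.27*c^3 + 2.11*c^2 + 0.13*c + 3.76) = 1.21*c^4 - 2.27*c^3 - 0.97*c^2 - 3.01*c + 0.53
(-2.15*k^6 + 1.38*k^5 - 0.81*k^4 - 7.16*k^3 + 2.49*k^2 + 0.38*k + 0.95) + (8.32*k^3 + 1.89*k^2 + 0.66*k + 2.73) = -2.15*k^6 + 1.38*k^5 - 0.81*k^4 + 1.16*k^3 + 4.38*k^2 + 1.04*k + 3.68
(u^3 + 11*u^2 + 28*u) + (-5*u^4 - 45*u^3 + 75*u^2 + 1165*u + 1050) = -5*u^4 - 44*u^3 + 86*u^2 + 1193*u + 1050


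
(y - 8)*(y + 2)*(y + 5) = y^3 - y^2 - 46*y - 80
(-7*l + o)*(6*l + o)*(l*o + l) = -42*l^3*o - 42*l^3 - l^2*o^2 - l^2*o + l*o^3 + l*o^2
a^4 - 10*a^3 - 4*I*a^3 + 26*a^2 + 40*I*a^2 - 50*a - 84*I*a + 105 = (a - 7)*(a - 3)*(a - 5*I)*(a + I)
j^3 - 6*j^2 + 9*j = j*(j - 3)^2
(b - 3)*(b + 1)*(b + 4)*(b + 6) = b^4 + 8*b^3 + b^2 - 78*b - 72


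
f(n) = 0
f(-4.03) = 0.00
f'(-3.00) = 0.00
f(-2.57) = 0.00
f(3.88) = 0.00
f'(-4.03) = 0.00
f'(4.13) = 0.00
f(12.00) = 0.00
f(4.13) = 0.00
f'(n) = 0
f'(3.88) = 0.00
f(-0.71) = 0.00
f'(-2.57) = 0.00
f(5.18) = 0.00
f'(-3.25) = 0.00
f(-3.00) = 0.00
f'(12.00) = 0.00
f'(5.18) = 0.00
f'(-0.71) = 0.00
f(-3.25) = 0.00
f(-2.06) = 0.00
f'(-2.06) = 0.00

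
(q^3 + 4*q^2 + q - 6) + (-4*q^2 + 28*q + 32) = q^3 + 29*q + 26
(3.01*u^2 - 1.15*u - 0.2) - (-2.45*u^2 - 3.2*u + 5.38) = 5.46*u^2 + 2.05*u - 5.58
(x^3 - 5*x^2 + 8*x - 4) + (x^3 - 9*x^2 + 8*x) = 2*x^3 - 14*x^2 + 16*x - 4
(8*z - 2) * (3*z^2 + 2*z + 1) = 24*z^3 + 10*z^2 + 4*z - 2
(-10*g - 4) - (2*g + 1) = -12*g - 5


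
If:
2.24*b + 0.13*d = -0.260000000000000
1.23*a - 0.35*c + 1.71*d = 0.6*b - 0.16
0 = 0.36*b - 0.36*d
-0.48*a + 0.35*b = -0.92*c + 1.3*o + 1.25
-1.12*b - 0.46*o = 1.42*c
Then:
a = 0.07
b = -0.11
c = 0.34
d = -0.11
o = -0.78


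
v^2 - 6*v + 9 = (v - 3)^2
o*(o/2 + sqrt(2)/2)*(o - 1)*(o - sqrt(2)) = o^4/2 - o^3/2 - o^2 + o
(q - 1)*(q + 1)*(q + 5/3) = q^3 + 5*q^2/3 - q - 5/3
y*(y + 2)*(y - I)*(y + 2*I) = y^4 + 2*y^3 + I*y^3 + 2*y^2 + 2*I*y^2 + 4*y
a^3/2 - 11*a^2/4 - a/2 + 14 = (a/2 + 1)*(a - 4)*(a - 7/2)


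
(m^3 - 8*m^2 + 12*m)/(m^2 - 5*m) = (m^2 - 8*m + 12)/(m - 5)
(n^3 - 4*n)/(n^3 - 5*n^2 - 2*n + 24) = n*(n - 2)/(n^2 - 7*n + 12)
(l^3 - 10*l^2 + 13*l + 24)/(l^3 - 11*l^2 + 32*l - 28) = (l^3 - 10*l^2 + 13*l + 24)/(l^3 - 11*l^2 + 32*l - 28)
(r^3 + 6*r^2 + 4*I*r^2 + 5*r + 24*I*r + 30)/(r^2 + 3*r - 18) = (r^2 + 4*I*r + 5)/(r - 3)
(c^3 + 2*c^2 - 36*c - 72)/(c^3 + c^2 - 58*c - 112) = (c^2 - 36)/(c^2 - c - 56)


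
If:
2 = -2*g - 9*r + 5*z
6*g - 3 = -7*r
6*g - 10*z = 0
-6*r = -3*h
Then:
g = 41/61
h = -18/61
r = -9/61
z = 123/305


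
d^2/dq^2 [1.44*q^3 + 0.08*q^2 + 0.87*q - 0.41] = 8.64*q + 0.16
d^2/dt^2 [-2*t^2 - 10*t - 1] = -4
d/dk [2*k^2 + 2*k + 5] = 4*k + 2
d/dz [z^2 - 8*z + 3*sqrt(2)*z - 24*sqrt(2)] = 2*z - 8 + 3*sqrt(2)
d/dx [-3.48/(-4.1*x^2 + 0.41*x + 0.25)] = (1.4268 - 28.536*x)/(-4.1*x^2 + 0.41*x + 0.25)^2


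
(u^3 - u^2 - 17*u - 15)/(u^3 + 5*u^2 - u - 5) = (u^2 - 2*u - 15)/(u^2 + 4*u - 5)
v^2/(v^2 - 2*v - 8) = v^2/(v^2 - 2*v - 8)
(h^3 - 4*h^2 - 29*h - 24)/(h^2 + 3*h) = h - 7 - 8/h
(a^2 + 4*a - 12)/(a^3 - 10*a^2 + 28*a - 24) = (a + 6)/(a^2 - 8*a + 12)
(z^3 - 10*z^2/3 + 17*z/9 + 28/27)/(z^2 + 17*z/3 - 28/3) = (z^2 - 2*z - 7/9)/(z + 7)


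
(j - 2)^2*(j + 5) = j^3 + j^2 - 16*j + 20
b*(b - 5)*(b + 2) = b^3 - 3*b^2 - 10*b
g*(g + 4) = g^2 + 4*g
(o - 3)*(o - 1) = o^2 - 4*o + 3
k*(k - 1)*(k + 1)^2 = k^4 + k^3 - k^2 - k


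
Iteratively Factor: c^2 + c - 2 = (c - 1)*(c + 2)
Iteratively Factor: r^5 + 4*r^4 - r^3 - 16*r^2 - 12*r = (r)*(r^4 + 4*r^3 - r^2 - 16*r - 12) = r*(r + 1)*(r^3 + 3*r^2 - 4*r - 12) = r*(r - 2)*(r + 1)*(r^2 + 5*r + 6) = r*(r - 2)*(r + 1)*(r + 2)*(r + 3)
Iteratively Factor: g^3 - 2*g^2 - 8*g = (g - 4)*(g^2 + 2*g) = (g - 4)*(g + 2)*(g)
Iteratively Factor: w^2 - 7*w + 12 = (w - 3)*(w - 4)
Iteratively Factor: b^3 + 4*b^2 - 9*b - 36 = (b + 4)*(b^2 - 9) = (b - 3)*(b + 4)*(b + 3)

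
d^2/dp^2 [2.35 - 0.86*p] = 0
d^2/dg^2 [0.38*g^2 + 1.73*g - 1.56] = 0.760000000000000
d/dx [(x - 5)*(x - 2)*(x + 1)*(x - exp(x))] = -x^3*exp(x) + 4*x^3 + 3*x^2*exp(x) - 18*x^2 + 9*x*exp(x) + 6*x - 13*exp(x) + 10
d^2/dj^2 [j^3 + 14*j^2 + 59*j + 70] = 6*j + 28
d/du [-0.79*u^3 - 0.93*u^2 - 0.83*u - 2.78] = -2.37*u^2 - 1.86*u - 0.83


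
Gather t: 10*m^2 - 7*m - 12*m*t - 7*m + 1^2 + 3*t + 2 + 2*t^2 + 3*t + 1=10*m^2 - 14*m + 2*t^2 + t*(6 - 12*m) + 4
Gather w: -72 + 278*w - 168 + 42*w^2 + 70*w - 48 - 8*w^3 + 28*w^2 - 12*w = -8*w^3 + 70*w^2 + 336*w - 288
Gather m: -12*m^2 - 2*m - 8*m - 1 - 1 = -12*m^2 - 10*m - 2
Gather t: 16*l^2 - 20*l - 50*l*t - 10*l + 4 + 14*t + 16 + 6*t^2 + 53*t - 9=16*l^2 - 30*l + 6*t^2 + t*(67 - 50*l) + 11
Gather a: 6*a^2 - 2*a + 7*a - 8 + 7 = 6*a^2 + 5*a - 1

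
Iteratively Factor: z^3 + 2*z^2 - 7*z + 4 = (z - 1)*(z^2 + 3*z - 4) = (z - 1)*(z + 4)*(z - 1)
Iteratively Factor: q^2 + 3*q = (q)*(q + 3)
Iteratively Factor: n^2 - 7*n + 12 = (n - 4)*(n - 3)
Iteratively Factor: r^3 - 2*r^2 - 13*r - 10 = (r + 1)*(r^2 - 3*r - 10) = (r + 1)*(r + 2)*(r - 5)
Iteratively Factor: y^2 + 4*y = (y)*(y + 4)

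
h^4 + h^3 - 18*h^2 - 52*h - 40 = (h - 5)*(h + 2)^3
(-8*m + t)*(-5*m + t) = 40*m^2 - 13*m*t + t^2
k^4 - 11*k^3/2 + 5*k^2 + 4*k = k*(k - 4)*(k - 2)*(k + 1/2)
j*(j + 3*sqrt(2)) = j^2 + 3*sqrt(2)*j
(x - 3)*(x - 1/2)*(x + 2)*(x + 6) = x^4 + 9*x^3/2 - 29*x^2/2 - 30*x + 18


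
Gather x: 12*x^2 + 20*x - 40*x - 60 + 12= 12*x^2 - 20*x - 48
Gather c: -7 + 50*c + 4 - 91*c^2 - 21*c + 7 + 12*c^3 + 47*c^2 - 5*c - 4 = 12*c^3 - 44*c^2 + 24*c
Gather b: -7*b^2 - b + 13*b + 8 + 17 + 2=-7*b^2 + 12*b + 27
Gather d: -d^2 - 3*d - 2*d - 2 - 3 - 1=-d^2 - 5*d - 6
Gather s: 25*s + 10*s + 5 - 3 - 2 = 35*s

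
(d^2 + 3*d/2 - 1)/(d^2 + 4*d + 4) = (d - 1/2)/(d + 2)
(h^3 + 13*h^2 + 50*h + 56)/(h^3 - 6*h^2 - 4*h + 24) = (h^2 + 11*h + 28)/(h^2 - 8*h + 12)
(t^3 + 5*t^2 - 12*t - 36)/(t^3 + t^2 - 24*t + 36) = (t + 2)/(t - 2)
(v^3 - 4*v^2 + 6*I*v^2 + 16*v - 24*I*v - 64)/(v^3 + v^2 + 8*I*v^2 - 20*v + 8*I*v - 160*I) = (v - 2*I)/(v + 5)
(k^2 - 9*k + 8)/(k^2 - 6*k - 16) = (k - 1)/(k + 2)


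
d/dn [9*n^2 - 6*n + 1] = 18*n - 6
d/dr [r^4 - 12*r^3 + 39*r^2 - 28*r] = 4*r^3 - 36*r^2 + 78*r - 28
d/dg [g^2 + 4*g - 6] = 2*g + 4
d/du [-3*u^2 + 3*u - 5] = 3 - 6*u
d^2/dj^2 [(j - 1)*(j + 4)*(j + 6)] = 6*j + 18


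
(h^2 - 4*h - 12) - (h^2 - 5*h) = h - 12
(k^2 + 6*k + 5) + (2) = k^2 + 6*k + 7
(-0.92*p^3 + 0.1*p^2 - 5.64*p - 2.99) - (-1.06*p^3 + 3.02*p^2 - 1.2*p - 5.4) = 0.14*p^3 - 2.92*p^2 - 4.44*p + 2.41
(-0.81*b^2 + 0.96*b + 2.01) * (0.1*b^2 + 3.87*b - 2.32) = -0.081*b^4 - 3.0387*b^3 + 5.7954*b^2 + 5.5515*b - 4.6632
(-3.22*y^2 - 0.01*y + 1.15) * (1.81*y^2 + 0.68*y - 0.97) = -5.8282*y^4 - 2.2077*y^3 + 5.1981*y^2 + 0.7917*y - 1.1155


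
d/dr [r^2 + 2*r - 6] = 2*r + 2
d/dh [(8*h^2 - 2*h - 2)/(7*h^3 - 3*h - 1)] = 2*((1 - 8*h)*(-7*h^3 + 3*h + 1) + 3*(7*h^2 - 1)*(-4*h^2 + h + 1))/(-7*h^3 + 3*h + 1)^2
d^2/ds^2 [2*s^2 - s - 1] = 4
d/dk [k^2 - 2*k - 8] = 2*k - 2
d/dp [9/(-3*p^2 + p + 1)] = 9*(6*p - 1)/(-3*p^2 + p + 1)^2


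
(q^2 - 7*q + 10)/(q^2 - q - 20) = (q - 2)/(q + 4)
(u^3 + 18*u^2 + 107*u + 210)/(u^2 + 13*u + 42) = u + 5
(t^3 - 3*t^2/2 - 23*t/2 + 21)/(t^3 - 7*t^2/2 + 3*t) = (2*t^2 + t - 21)/(t*(2*t - 3))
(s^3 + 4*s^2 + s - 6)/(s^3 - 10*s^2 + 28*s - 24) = (s^3 + 4*s^2 + s - 6)/(s^3 - 10*s^2 + 28*s - 24)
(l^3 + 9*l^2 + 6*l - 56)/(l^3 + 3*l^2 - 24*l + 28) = (l + 4)/(l - 2)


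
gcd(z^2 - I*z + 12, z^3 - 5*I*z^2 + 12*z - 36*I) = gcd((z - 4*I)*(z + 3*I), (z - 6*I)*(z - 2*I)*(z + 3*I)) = z + 3*I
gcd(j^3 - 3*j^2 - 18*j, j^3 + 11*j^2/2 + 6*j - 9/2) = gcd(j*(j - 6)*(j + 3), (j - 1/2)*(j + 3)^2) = j + 3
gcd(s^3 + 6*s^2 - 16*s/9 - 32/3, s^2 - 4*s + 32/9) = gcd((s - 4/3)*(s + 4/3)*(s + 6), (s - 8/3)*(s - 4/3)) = s - 4/3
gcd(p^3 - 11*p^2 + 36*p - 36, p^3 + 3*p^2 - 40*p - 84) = p - 6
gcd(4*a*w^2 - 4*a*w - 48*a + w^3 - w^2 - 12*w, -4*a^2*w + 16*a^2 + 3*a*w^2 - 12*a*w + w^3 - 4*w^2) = 4*a*w - 16*a + w^2 - 4*w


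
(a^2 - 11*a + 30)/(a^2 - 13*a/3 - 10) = 3*(a - 5)/(3*a + 5)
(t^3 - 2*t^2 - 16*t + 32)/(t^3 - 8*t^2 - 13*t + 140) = (t^2 - 6*t + 8)/(t^2 - 12*t + 35)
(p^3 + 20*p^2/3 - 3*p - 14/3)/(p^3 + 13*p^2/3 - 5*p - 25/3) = (3*p^3 + 20*p^2 - 9*p - 14)/(3*p^3 + 13*p^2 - 15*p - 25)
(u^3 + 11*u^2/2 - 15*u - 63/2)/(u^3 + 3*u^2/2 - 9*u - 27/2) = (u + 7)/(u + 3)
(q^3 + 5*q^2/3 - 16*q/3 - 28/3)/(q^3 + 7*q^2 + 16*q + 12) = (q - 7/3)/(q + 3)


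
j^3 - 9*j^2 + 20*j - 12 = (j - 6)*(j - 2)*(j - 1)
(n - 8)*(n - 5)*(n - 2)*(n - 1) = n^4 - 16*n^3 + 81*n^2 - 146*n + 80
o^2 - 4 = (o - 2)*(o + 2)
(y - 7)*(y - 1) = y^2 - 8*y + 7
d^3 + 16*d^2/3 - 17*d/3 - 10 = (d - 5/3)*(d + 1)*(d + 6)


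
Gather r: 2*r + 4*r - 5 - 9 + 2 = 6*r - 12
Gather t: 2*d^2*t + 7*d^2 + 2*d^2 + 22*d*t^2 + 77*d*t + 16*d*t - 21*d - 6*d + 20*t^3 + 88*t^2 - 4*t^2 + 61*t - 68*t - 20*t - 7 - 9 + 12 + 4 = 9*d^2 - 27*d + 20*t^3 + t^2*(22*d + 84) + t*(2*d^2 + 93*d - 27)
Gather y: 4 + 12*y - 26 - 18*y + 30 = 8 - 6*y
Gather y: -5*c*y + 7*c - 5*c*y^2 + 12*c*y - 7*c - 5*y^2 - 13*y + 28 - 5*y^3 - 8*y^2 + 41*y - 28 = -5*y^3 + y^2*(-5*c - 13) + y*(7*c + 28)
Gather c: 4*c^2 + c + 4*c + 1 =4*c^2 + 5*c + 1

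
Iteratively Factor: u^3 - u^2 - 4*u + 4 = (u - 1)*(u^2 - 4) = (u - 1)*(u + 2)*(u - 2)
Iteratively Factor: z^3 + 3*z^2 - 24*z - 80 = (z + 4)*(z^2 - z - 20) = (z - 5)*(z + 4)*(z + 4)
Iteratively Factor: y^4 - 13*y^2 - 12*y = (y)*(y^3 - 13*y - 12) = y*(y + 3)*(y^2 - 3*y - 4) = y*(y + 1)*(y + 3)*(y - 4)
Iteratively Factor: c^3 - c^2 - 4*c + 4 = (c + 2)*(c^2 - 3*c + 2) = (c - 2)*(c + 2)*(c - 1)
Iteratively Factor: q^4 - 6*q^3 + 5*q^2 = (q)*(q^3 - 6*q^2 + 5*q) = q*(q - 5)*(q^2 - q) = q^2*(q - 5)*(q - 1)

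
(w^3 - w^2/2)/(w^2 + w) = w*(2*w - 1)/(2*(w + 1))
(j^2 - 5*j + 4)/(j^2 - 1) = (j - 4)/(j + 1)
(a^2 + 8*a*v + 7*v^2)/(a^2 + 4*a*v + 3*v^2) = (a + 7*v)/(a + 3*v)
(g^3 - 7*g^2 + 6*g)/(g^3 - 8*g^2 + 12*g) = (g - 1)/(g - 2)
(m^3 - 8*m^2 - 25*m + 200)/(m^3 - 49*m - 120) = (m - 5)/(m + 3)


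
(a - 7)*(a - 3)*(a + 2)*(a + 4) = a^4 - 4*a^3 - 31*a^2 + 46*a + 168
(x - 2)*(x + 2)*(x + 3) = x^3 + 3*x^2 - 4*x - 12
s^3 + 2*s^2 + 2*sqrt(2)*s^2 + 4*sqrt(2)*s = s*(s + 2)*(s + 2*sqrt(2))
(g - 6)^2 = g^2 - 12*g + 36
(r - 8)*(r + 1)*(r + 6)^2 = r^4 + 5*r^3 - 56*r^2 - 348*r - 288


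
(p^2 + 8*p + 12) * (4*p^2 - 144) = 4*p^4 + 32*p^3 - 96*p^2 - 1152*p - 1728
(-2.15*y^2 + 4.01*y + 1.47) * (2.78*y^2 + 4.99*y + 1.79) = -5.977*y^4 + 0.419299999999998*y^3 + 20.248*y^2 + 14.5132*y + 2.6313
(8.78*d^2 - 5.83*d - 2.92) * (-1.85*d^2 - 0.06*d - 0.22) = -16.243*d^4 + 10.2587*d^3 + 3.8202*d^2 + 1.4578*d + 0.6424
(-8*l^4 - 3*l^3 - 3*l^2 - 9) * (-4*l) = 32*l^5 + 12*l^4 + 12*l^3 + 36*l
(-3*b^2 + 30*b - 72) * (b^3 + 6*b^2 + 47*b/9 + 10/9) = -3*b^5 + 12*b^4 + 277*b^3/3 - 836*b^2/3 - 1028*b/3 - 80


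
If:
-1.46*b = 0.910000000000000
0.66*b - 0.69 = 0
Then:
No Solution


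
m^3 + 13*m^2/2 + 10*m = m*(m + 5/2)*(m + 4)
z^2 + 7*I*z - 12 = (z + 3*I)*(z + 4*I)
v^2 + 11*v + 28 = (v + 4)*(v + 7)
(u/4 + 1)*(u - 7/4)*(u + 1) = u^3/4 + 13*u^2/16 - 19*u/16 - 7/4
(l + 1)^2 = l^2 + 2*l + 1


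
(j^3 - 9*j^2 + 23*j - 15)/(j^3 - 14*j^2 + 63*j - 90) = (j - 1)/(j - 6)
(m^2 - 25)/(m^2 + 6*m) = (m^2 - 25)/(m*(m + 6))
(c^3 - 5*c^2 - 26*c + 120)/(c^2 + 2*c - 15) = (c^2 - 10*c + 24)/(c - 3)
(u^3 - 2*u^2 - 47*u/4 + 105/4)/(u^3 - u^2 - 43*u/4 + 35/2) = (u - 3)/(u - 2)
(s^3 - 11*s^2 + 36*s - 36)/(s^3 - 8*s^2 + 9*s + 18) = (s - 2)/(s + 1)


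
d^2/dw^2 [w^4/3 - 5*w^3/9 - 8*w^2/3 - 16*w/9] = 4*w^2 - 10*w/3 - 16/3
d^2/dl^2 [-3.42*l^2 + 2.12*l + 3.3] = -6.84000000000000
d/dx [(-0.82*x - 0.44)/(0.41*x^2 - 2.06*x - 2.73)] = (0.3362*x^2 + 0.3608*x + 1.3322)/(0.1681*x^4 - 1.6892*x^3 + 2.005*x^2 + 11.2476*x + 7.4529)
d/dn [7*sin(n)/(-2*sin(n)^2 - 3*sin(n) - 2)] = -14*cos(n)^3/(3*sin(n) - cos(2*n) + 3)^2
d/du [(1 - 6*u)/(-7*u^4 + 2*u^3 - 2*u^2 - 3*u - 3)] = (-126*u^4 + 52*u^3 - 18*u^2 + 4*u + 21)/(49*u^8 - 28*u^7 + 32*u^6 + 34*u^5 + 34*u^4 + 21*u^2 + 18*u + 9)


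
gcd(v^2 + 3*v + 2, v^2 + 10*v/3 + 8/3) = v + 2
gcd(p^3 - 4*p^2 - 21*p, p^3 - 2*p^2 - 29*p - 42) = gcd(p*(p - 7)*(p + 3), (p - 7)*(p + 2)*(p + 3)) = p^2 - 4*p - 21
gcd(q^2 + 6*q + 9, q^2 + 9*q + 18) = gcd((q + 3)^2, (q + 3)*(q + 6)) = q + 3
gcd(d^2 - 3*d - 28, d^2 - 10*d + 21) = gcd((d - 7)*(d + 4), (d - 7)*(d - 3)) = d - 7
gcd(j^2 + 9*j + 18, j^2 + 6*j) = j + 6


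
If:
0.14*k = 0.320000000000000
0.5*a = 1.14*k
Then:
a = 5.21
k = 2.29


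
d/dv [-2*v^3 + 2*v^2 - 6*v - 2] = -6*v^2 + 4*v - 6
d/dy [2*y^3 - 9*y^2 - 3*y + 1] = 6*y^2 - 18*y - 3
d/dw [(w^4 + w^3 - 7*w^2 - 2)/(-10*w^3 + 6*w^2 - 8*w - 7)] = (-10*w^6 + 12*w^5 - 88*w^4 - 44*w^3 - 25*w^2 + 122*w - 16)/(100*w^6 - 120*w^5 + 196*w^4 + 44*w^3 - 20*w^2 + 112*w + 49)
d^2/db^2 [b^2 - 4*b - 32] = 2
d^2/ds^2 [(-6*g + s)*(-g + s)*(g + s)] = -12*g + 6*s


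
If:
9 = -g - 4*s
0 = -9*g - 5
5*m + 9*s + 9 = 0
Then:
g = -5/9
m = 2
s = -19/9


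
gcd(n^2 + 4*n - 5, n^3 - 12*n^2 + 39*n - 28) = n - 1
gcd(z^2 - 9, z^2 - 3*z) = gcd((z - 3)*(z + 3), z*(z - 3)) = z - 3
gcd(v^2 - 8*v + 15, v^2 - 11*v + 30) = v - 5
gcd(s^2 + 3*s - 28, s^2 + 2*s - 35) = s + 7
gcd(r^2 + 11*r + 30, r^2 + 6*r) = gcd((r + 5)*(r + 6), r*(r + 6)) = r + 6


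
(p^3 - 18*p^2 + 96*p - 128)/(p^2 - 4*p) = (p^3 - 18*p^2 + 96*p - 128)/(p*(p - 4))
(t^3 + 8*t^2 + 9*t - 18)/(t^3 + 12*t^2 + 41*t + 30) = (t^2 + 2*t - 3)/(t^2 + 6*t + 5)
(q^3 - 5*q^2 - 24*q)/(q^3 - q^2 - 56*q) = (q + 3)/(q + 7)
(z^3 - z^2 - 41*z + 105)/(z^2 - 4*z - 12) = (-z^3 + z^2 + 41*z - 105)/(-z^2 + 4*z + 12)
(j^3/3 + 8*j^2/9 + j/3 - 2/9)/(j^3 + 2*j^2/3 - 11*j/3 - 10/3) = (3*j^2 + 5*j - 2)/(3*(3*j^2 - j - 10))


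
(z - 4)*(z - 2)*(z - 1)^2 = z^4 - 8*z^3 + 21*z^2 - 22*z + 8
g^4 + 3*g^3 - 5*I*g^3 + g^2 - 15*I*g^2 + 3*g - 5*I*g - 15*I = (g + 3)*(g - 5*I)*(g - I)*(g + I)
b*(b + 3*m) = b^2 + 3*b*m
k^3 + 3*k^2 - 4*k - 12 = (k - 2)*(k + 2)*(k + 3)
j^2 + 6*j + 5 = (j + 1)*(j + 5)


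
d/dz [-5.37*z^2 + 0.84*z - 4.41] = 0.84 - 10.74*z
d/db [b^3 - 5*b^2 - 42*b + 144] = 3*b^2 - 10*b - 42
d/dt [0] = 0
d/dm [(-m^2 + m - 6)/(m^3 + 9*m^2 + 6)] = (3*m*(m + 6)*(m^2 - m + 6) + (1 - 2*m)*(m^3 + 9*m^2 + 6))/(m^3 + 9*m^2 + 6)^2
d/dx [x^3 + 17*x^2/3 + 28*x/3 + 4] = 3*x^2 + 34*x/3 + 28/3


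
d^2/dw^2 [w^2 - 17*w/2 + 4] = 2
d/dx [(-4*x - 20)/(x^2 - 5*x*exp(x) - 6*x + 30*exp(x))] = 4*(-x^2 + 5*x*exp(x) + 6*x - (x + 5)*(5*x*exp(x) - 2*x - 25*exp(x) + 6) - 30*exp(x))/(x^2 - 5*x*exp(x) - 6*x + 30*exp(x))^2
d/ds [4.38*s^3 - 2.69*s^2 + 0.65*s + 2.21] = 13.14*s^2 - 5.38*s + 0.65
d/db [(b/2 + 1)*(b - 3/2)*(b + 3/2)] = 3*b^2/2 + 2*b - 9/8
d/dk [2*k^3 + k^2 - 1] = 2*k*(3*k + 1)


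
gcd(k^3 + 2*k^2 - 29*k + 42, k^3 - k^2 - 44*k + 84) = k^2 + 5*k - 14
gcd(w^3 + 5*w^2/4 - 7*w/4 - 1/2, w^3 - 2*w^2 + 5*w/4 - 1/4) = w - 1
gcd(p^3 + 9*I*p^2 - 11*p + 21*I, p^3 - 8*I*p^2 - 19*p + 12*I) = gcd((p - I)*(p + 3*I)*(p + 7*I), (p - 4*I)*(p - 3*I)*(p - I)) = p - I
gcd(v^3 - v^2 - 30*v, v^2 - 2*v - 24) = v - 6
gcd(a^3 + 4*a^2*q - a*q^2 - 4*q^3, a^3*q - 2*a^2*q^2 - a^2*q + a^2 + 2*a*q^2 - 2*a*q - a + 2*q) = 1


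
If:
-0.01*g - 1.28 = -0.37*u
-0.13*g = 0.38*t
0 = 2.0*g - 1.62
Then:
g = 0.81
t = -0.28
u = 3.48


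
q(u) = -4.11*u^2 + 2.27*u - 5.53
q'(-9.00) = 76.25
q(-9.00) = -358.87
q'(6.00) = -47.05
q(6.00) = -139.87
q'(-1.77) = 16.82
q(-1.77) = -22.42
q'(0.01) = 2.19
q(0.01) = -5.51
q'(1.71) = -11.79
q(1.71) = -13.67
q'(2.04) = -14.50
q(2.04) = -18.00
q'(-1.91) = 17.97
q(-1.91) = -24.86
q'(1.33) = -8.66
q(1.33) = -9.78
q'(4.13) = -31.68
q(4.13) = -66.26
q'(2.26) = -16.31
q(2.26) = -21.39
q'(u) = 2.27 - 8.22*u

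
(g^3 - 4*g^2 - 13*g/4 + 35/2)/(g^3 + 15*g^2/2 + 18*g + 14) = (4*g^2 - 24*g + 35)/(2*(2*g^2 + 11*g + 14))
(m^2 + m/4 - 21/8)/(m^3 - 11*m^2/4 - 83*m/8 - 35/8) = (2*m - 3)/(2*m^2 - 9*m - 5)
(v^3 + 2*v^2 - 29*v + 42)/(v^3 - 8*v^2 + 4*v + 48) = (v^3 + 2*v^2 - 29*v + 42)/(v^3 - 8*v^2 + 4*v + 48)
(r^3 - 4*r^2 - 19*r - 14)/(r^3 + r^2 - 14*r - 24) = (r^2 - 6*r - 7)/(r^2 - r - 12)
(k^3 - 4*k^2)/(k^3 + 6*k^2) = (k - 4)/(k + 6)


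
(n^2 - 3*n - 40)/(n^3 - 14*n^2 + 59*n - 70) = (n^2 - 3*n - 40)/(n^3 - 14*n^2 + 59*n - 70)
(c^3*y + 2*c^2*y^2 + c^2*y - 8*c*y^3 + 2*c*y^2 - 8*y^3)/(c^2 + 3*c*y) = y*(c^3 + 2*c^2*y + c^2 - 8*c*y^2 + 2*c*y - 8*y^2)/(c*(c + 3*y))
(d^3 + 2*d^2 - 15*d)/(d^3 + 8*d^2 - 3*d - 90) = d/(d + 6)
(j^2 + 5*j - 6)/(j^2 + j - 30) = (j - 1)/(j - 5)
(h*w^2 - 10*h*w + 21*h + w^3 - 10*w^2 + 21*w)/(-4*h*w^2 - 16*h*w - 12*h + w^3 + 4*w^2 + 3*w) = (-h*w^2 + 10*h*w - 21*h - w^3 + 10*w^2 - 21*w)/(4*h*w^2 + 16*h*w + 12*h - w^3 - 4*w^2 - 3*w)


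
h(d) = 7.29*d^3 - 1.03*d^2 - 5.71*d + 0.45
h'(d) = 21.87*d^2 - 2.06*d - 5.71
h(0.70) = -1.55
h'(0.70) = 3.56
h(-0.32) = 1.93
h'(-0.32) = -2.81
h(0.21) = -0.73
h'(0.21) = -5.18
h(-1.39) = -13.18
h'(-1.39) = 39.41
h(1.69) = 23.05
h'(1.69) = 53.27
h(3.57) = 298.63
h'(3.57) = 265.67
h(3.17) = 204.22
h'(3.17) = 207.53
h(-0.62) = 1.86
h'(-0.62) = 3.97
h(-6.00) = -1577.01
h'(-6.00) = 793.97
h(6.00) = 1503.75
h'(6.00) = 769.25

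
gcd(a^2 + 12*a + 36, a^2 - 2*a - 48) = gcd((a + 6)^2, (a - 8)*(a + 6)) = a + 6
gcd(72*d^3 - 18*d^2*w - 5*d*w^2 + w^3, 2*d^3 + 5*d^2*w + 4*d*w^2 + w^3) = 1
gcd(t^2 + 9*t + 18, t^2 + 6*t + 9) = t + 3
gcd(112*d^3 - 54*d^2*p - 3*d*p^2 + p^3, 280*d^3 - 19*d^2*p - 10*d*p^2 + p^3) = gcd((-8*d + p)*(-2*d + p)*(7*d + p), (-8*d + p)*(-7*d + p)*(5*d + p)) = -8*d + p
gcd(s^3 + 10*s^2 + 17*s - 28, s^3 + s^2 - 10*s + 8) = s^2 + 3*s - 4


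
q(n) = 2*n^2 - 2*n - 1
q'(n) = 4*n - 2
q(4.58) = 31.79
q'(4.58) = 16.32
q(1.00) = -1.00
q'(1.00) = 2.00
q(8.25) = 118.62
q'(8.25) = 31.00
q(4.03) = 23.42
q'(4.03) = 14.12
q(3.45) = 15.90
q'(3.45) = 11.80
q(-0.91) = 2.48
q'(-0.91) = -5.64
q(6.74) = 76.38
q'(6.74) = 24.96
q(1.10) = -0.78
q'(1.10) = 2.40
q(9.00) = 143.00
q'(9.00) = 34.00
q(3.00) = 11.00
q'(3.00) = 10.00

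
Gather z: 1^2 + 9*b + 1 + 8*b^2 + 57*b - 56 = 8*b^2 + 66*b - 54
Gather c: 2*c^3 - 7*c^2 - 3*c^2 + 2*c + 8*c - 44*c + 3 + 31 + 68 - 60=2*c^3 - 10*c^2 - 34*c + 42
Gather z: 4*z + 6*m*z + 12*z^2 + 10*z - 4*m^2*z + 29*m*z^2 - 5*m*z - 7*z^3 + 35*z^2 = -7*z^3 + z^2*(29*m + 47) + z*(-4*m^2 + m + 14)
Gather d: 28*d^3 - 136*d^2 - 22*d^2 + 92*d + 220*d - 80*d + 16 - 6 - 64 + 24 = 28*d^3 - 158*d^2 + 232*d - 30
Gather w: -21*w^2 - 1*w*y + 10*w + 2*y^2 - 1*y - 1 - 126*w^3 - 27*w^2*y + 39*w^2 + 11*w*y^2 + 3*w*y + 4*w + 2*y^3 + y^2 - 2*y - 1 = -126*w^3 + w^2*(18 - 27*y) + w*(11*y^2 + 2*y + 14) + 2*y^3 + 3*y^2 - 3*y - 2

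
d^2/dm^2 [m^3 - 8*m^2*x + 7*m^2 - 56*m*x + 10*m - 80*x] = 6*m - 16*x + 14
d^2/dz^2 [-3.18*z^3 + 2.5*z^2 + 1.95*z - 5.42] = 5.0 - 19.08*z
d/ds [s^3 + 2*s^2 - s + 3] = 3*s^2 + 4*s - 1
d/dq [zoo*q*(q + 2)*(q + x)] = zoo*(q^2 + q*x + q + x)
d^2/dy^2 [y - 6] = 0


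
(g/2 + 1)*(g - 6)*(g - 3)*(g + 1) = g^4/2 - 3*g^3 - 7*g^2/2 + 18*g + 18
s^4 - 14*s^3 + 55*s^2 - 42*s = s*(s - 7)*(s - 6)*(s - 1)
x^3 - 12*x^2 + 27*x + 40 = (x - 8)*(x - 5)*(x + 1)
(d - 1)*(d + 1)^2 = d^3 + d^2 - d - 1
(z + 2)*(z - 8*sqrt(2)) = z^2 - 8*sqrt(2)*z + 2*z - 16*sqrt(2)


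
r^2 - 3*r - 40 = (r - 8)*(r + 5)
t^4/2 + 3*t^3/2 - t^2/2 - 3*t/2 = t*(t/2 + 1/2)*(t - 1)*(t + 3)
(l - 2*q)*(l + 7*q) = l^2 + 5*l*q - 14*q^2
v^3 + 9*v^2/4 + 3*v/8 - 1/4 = (v - 1/4)*(v + 1/2)*(v + 2)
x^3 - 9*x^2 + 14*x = x*(x - 7)*(x - 2)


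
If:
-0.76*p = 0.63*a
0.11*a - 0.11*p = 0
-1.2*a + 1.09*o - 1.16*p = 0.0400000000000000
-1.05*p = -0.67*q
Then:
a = 0.00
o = 0.04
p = 0.00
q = 0.00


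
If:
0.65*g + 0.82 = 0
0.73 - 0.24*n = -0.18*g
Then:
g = -1.26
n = 2.10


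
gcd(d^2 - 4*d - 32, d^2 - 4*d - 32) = d^2 - 4*d - 32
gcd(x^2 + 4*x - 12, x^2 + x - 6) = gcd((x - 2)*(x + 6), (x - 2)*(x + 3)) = x - 2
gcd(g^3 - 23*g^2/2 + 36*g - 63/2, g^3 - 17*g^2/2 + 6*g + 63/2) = g^2 - 10*g + 21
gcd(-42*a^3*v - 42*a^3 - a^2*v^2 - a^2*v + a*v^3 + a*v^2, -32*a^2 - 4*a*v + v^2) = 1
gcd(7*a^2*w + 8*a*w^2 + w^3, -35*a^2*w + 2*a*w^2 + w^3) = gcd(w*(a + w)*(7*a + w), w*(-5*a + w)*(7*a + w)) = 7*a*w + w^2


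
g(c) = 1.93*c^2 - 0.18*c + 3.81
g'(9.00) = 34.56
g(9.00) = 158.52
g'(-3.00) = -11.76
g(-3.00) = 21.72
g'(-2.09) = -8.25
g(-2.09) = 12.62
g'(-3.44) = -13.46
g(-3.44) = 27.27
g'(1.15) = 4.26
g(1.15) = 6.16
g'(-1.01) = -4.08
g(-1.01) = 5.96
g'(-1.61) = -6.39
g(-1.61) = 9.10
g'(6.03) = 23.10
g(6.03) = 72.90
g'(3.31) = 12.60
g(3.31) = 24.36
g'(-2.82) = -11.07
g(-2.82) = 19.67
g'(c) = 3.86*c - 0.18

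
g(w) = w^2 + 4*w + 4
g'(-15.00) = -26.00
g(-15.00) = 169.00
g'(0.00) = 4.00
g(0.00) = 4.00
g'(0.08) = 4.16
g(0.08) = 4.33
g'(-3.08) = -2.16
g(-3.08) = 1.17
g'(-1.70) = 0.60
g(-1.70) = 0.09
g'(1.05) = 6.10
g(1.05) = 9.30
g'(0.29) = 4.58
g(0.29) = 5.24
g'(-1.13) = 1.74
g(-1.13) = 0.76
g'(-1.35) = 1.30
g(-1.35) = 0.42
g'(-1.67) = 0.66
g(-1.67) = 0.11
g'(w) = 2*w + 4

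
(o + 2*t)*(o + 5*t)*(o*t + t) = o^3*t + 7*o^2*t^2 + o^2*t + 10*o*t^3 + 7*o*t^2 + 10*t^3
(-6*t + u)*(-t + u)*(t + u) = 6*t^3 - t^2*u - 6*t*u^2 + u^3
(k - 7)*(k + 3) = k^2 - 4*k - 21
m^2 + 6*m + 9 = (m + 3)^2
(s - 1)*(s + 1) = s^2 - 1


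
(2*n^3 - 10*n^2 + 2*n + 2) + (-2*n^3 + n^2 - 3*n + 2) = -9*n^2 - n + 4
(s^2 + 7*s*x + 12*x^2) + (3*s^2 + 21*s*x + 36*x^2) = 4*s^2 + 28*s*x + 48*x^2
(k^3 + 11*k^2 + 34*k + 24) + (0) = k^3 + 11*k^2 + 34*k + 24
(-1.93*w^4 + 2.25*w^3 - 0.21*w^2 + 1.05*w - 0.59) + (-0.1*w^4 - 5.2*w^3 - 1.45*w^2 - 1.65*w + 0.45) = -2.03*w^4 - 2.95*w^3 - 1.66*w^2 - 0.6*w - 0.14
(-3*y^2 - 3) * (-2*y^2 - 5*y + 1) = 6*y^4 + 15*y^3 + 3*y^2 + 15*y - 3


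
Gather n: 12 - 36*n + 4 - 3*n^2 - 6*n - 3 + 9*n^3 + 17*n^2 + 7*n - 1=9*n^3 + 14*n^2 - 35*n + 12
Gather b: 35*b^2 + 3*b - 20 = 35*b^2 + 3*b - 20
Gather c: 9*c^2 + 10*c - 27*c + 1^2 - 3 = 9*c^2 - 17*c - 2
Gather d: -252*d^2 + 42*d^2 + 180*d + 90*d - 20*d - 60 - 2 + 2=-210*d^2 + 250*d - 60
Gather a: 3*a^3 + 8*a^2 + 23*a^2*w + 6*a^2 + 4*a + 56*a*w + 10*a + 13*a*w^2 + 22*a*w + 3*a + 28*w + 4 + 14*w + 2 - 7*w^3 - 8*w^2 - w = 3*a^3 + a^2*(23*w + 14) + a*(13*w^2 + 78*w + 17) - 7*w^3 - 8*w^2 + 41*w + 6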